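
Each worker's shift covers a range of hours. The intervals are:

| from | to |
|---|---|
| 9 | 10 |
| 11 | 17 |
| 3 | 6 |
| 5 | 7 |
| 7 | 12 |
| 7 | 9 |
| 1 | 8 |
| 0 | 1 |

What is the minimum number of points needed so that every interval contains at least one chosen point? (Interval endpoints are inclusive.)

Process intervals by earliest right end; each time one isn't hit yet, stab at its right endpoint.
Sorted: [0,1] [3,6] [5,7] [1,8] [7,9] [9,10] [7,12] [11,17]
{[0,1]} hit by 1; {[3,6],[5,7],[1,8]} hit by 6; {[7,9],[9,10],[7,12]} hit by 9; {[11,17]} hit by 17.
Points: 1, 6, 9, 17 (4 total).

4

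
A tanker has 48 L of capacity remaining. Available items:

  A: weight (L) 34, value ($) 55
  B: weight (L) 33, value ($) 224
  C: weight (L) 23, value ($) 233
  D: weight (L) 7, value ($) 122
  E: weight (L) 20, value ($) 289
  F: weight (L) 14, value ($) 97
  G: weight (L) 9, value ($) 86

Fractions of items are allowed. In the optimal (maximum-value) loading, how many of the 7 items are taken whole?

2

Greedy by value/weight ratio, highest first.
Ratios (sorted): D 17.43, E 14.45, C 10.13, G 9.56, F 6.93, B 6.79, A 1.62
take D (7 @ 122); take E (20 @ 289); take 21/23 of C → 212.74. Capacity used 48/48.
2 item(s) taken whole; one partial (take 21/23 of C).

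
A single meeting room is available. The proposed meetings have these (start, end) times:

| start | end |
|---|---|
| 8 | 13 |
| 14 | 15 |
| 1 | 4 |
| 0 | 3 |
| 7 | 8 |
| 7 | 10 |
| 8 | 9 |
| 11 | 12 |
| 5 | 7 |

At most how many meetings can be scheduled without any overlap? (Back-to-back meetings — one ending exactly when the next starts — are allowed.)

6

Sort by end time and greedily take each interval whose start is ≥ the last chosen end.
Sorted by end: (0,3)  (1,4)  (5,7)  (7,8)  (8,9)  (7,10)  (11,12)  (8,13)  (14,15)
take (0,3); skip (1,4); take (5,7); take (7,8); take (8,9); skip (7,10); take (11,12); skip (8,13); take (14,15).
Selected 6 meetings.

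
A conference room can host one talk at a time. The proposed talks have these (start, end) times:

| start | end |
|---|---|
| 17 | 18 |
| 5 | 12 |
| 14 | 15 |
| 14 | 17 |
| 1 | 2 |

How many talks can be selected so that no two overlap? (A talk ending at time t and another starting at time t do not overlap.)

Greedy by earliest finish: after sorting by end time, pick each interval compatible with the last pick.
By end time: (1,2), (5,12), (14,15), (14,17), (17,18).
Pick (1,2); next start ≥ 2 → (5,12); next start ≥ 12 → (14,15); next start ≥ 15 → (17,18).
Selected 4 talks.

4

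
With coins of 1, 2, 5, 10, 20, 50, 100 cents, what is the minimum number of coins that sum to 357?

6

357 = 3×100 + 1×50 + 1×5 + 1×2
Total coins = 3 + 1 + 1 + 1 = 6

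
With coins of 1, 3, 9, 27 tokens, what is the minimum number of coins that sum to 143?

9

Greedy: take as many of the largest coin as possible, then repeat with the remainder.
143 − 5×27→8 − 2×3→2 − 2×1→0
Total coins = 5 + 2 + 2 = 9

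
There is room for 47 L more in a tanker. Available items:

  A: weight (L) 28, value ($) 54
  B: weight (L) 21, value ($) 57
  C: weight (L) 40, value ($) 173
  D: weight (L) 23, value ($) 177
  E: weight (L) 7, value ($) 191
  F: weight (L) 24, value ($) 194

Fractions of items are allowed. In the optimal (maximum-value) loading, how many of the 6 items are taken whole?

2

Greedy by value/weight ratio, highest first.
Ratios (sorted): E 27.29, F 8.08, D 7.70, C 4.33, B 2.71, A 1.93
take E (7 @ 191); take F (24 @ 194); take 16/23 of D → 123.13. Capacity used 47/47.
2 item(s) taken whole; one partial (take 16/23 of D).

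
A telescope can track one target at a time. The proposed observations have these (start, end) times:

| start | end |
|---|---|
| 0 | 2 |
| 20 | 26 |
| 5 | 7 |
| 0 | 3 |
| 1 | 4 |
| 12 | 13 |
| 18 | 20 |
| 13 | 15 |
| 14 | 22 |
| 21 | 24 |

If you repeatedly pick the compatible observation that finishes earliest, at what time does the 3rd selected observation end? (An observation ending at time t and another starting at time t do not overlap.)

13

Sort by end time and greedily take each interval whose start is ≥ the last chosen end.
Sorted by end: (0,2)  (0,3)  (1,4)  (5,7)  (12,13)  (13,15)  (18,20)  (14,22)  (21,24)  (20,26)
take (0,2); take (5,7); take (12,13); take (13,15); take (18,20); skip (14,22); take (21,24).
Selected: (0,2) (5,7) (12,13) (13,15) (18,20) (21,24)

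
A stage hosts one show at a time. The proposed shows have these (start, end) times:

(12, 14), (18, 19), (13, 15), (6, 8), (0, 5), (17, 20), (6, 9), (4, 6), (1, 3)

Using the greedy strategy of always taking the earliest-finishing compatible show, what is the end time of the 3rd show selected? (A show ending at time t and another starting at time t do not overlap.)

8

Order by finish time; keep every interval that doesn't clash with the previous kept one.
Sorted by end: (1,3)  (0,5)  (4,6)  (6,8)  (6,9)  (12,14)  (13,15)  (18,19)  (17,20)
take (1,3); take (4,6); take (6,8); take (12,14); take (18,19).
Selected: (1,3) (4,6) (6,8) (12,14) (18,19)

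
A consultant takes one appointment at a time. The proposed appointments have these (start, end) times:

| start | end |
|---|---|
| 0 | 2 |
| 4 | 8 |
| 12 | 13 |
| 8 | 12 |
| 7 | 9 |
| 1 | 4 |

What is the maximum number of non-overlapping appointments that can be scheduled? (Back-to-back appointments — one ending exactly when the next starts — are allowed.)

4

Sorted by end: (0,2)  (1,4)  (4,8)  (7,9)  (8,12)  (12,13)
take (0,2); take (4,8); take (8,12); take (12,13).
Selected 4 appointments.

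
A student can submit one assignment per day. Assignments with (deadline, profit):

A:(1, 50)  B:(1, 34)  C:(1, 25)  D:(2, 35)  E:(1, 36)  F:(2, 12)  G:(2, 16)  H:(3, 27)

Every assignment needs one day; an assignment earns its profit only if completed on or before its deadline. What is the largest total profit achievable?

Profit order: A=50 E=36 D=35 B=34 H=27 C=25 G=16 F=12
Assign: A→slot 1, E skipped, D→slot 2, B skipped, H→slot 3, C skipped, G skipped, F skipped.
Slots: [1:A] [2:D] [3:H]
Profit = 50 + 35 + 27 = 112

112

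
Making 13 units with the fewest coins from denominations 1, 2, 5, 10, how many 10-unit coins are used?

1

Greedy: take as many of the largest coin as possible, then repeat with the remainder.
13 − 1×10→3 − 1×2→1 − 1×1→0
Count of 10: 1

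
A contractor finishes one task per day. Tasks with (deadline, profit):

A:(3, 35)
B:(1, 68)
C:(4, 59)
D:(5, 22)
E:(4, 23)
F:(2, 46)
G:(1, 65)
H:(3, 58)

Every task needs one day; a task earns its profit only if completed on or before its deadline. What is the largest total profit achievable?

Profit order: B=68 G=65 C=59 H=58 F=46 A=35 E=23 D=22
Assign: B→slot 1, G skipped, C→slot 4, H→slot 3, F→slot 2, A skipped, E skipped, D→slot 5.
Slots: [1:B] [2:F] [3:H] [4:C] [5:D]
Profit = 68 + 46 + 58 + 59 + 22 = 253

253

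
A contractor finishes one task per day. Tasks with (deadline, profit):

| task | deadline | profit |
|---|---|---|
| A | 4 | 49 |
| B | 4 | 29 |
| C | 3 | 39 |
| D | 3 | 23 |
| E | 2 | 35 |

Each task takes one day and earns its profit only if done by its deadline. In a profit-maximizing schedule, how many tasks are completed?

4

Take jobs in profit order; each goes to the latest open slot no later than its deadline.
By profit: A(d4,49), C(d3,39), E(d2,35), B(d4,29), D(d3,23)
A→slot 4; C→slot 3; E→slot 2; B→slot 1; D skipped.
4 of 5 scheduled.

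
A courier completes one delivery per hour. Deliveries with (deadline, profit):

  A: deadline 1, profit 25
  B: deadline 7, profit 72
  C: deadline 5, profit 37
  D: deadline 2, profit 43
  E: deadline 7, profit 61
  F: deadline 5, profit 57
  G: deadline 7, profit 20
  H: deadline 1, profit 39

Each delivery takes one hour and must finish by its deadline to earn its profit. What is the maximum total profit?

Profit order: B=72 E=61 F=57 D=43 H=39 C=37 A=25 G=20
Assign: B→slot 7, E→slot 6, F→slot 5, D→slot 2, H→slot 1, C→slot 4, A skipped, G→slot 3.
Slots: [1:H] [2:D] [3:G] [4:C] [5:F] [6:E] [7:B]
Profit = 39 + 43 + 20 + 37 + 57 + 61 + 72 = 329

329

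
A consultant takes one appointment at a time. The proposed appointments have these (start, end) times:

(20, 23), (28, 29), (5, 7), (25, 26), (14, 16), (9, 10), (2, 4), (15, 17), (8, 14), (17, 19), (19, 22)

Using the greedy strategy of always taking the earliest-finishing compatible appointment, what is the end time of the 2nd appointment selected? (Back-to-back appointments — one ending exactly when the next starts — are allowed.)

7

Greedy by earliest finish: after sorting by end time, pick each interval compatible with the last pick.
Sorted by end: (2,4)  (5,7)  (9,10)  (8,14)  (14,16)  (15,17)  (17,19)  (19,22)  (20,23)  (25,26)  (28,29)
take (2,4); take (5,7); take (9,10); take (14,16); take (17,19); take (19,22); take (25,26); take (28,29).
Selected: (2,4) (5,7) (9,10) (14,16) (17,19) (19,22) (25,26) (28,29)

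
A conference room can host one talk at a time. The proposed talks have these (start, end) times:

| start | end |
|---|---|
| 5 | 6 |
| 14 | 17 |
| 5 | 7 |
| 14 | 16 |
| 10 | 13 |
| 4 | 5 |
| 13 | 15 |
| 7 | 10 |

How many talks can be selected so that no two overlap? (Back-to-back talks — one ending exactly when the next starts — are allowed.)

Order by finish time; keep every interval that doesn't clash with the previous kept one.
Sorted by end: (4,5)  (5,6)  (5,7)  (7,10)  (10,13)  (13,15)  (14,16)  (14,17)
take (4,5); take (5,6); take (7,10); take (10,13); take (13,15); skip (14,16).
Selected 5 talks.

5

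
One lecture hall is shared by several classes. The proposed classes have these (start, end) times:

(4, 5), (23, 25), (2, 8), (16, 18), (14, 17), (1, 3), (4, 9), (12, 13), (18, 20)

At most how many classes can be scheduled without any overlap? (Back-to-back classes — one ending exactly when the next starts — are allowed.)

By end time: (1,3), (4,5), (2,8), (4,9), (12,13), (14,17), (16,18), (18,20), (23,25).
Pick (1,3); next start ≥ 3 → (4,5); next start ≥ 5 → (12,13); next start ≥ 13 → (14,17); next start ≥ 17 → (18,20); next start ≥ 20 → (23,25).
Selected 6 classes.

6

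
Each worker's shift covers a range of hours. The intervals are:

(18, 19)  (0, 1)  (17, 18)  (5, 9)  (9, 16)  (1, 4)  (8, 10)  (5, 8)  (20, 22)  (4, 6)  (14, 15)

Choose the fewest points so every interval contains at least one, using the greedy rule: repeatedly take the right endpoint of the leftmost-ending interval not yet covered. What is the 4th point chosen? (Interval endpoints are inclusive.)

Sort by right endpoint; whenever an interval is uncovered, place a point at its right end.
By right end: [0,1]  [1,4]  [4,6]  [5,8]  [5,9]  [8,10]  [14,15]  [9,16]  [17,18]  [18,19]  [20,22]
[0,1] uncovered → point at 1; [4,6] uncovered → point at 6; [8,10] uncovered → point at 10; [14,15] uncovered → point at 15; [17,18] uncovered → point at 18; [20,22] uncovered → point at 22.
Points: 1, 6, 10, 15, 18, 22 (6 total).

15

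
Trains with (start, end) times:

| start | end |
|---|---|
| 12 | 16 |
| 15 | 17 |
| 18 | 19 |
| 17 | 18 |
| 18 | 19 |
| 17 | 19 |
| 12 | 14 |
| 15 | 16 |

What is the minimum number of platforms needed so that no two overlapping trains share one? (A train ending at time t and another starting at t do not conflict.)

Count concurrent intervals with a sweep; the peak is the room count.
starts: [12, 12, 15, 15, 17, 17, 18, 18]
ends:   [14, 16, 16, 17, 18, 19, 19, 19]
s12→1 s12→2 e14→1 s15→2 s15→3  — peak 3.

3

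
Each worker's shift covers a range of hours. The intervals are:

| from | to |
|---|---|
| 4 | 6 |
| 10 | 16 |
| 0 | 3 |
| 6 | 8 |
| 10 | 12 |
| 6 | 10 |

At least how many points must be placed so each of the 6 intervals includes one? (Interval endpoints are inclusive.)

Process intervals by earliest right end; each time one isn't hit yet, stab at its right endpoint.
Sorted: [0,3] [4,6] [6,8] [6,10] [10,12] [10,16]
{[0,3]} hit by 3; {[4,6],[6,8],[6,10]} hit by 6; {[10,12],[10,16]} hit by 12.
Points: 3, 6, 12 (3 total).

3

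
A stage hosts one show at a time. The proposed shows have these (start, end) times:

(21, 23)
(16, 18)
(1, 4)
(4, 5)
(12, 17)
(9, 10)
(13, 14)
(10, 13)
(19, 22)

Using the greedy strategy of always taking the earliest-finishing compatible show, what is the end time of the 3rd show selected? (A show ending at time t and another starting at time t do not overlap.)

10

Order by finish time; keep every interval that doesn't clash with the previous kept one.
Sorted by end: (1,4)  (4,5)  (9,10)  (10,13)  (13,14)  (12,17)  (16,18)  (19,22)  (21,23)
take (1,4); take (4,5); take (9,10); take (10,13); take (13,14); take (16,18); take (19,22); skip (21,23).
Selected: (1,4) (4,5) (9,10) (10,13) (13,14) (16,18) (19,22)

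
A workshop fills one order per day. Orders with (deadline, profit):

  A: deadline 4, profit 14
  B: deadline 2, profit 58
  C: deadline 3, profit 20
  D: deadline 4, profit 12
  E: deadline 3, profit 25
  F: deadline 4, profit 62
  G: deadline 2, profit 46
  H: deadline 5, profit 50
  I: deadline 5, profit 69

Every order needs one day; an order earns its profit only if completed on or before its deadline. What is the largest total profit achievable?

285

Sort by profit descending; place each in the latest free slot ≤ its deadline.
Profit order: I=69 F=62 B=58 H=50 G=46 E=25 C=20 A=14 D=12
Assign: I→slot 5, F→slot 4, B→slot 2, H→slot 3, G→slot 1, E skipped, C skipped, A skipped, D skipped.
Slots: [1:G] [2:B] [3:H] [4:F] [5:I]
Profit = 46 + 58 + 50 + 62 + 69 = 285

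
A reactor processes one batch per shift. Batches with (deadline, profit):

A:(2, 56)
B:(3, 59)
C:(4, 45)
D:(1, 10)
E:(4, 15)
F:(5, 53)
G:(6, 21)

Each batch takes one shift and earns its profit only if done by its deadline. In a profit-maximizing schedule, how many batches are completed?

6

By profit: B(d3,59), A(d2,56), F(d5,53), C(d4,45), G(d6,21), E(d4,15), D(d1,10)
B→slot 3; A→slot 2; F→slot 5; C→slot 4; G→slot 6; E→slot 1; D skipped.
6 of 7 scheduled.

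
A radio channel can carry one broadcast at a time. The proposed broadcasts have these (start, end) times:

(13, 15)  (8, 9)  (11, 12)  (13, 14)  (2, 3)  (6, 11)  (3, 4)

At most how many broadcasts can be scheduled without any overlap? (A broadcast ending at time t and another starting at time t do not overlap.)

Sort by end time and greedily take each interval whose start is ≥ the last chosen end.
By end time: (2,3), (3,4), (8,9), (6,11), (11,12), (13,14), (13,15).
Pick (2,3); next start ≥ 3 → (3,4); next start ≥ 4 → (8,9); next start ≥ 9 → (11,12); next start ≥ 12 → (13,14).
Selected 5 broadcasts.

5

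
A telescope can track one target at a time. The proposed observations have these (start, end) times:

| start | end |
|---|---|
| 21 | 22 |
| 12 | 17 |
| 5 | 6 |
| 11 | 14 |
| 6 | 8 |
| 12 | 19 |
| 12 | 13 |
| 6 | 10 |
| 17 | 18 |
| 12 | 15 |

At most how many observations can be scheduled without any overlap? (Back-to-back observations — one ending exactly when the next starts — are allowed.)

5

By end time: (5,6), (6,8), (6,10), (12,13), (11,14), (12,15), (12,17), (17,18), (12,19), (21,22).
Pick (5,6); next start ≥ 6 → (6,8); next start ≥ 8 → (12,13); next start ≥ 13 → (17,18); next start ≥ 18 → (21,22).
Selected 5 observations.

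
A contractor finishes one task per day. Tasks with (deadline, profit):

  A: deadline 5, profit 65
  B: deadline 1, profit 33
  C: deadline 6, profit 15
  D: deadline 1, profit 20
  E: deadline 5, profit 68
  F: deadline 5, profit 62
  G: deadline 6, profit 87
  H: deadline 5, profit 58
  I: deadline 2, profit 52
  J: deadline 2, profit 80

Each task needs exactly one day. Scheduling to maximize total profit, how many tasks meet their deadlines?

6

Take jobs in profit order; each goes to the latest open slot no later than its deadline.
Profit order: G=87 J=80 E=68 A=65 F=62 H=58 I=52 B=33 D=20 C=15
Assign: G→slot 6, J→slot 2, E→slot 5, A→slot 4, F→slot 3, H→slot 1, I skipped, B skipped, D skipped, C skipped.
Slots: [1:H] [2:J] [3:F] [4:A] [5:E] [6:G]
6 of 10 scheduled.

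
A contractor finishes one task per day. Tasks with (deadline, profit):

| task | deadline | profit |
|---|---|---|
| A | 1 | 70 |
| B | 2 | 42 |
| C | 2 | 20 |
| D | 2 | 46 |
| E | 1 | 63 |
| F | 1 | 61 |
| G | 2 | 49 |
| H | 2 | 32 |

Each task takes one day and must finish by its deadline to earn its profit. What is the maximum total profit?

119

Take jobs in profit order; each goes to the latest open slot no later than its deadline.
By profit: A(d1,70), E(d1,63), F(d1,61), G(d2,49), D(d2,46), B(d2,42), H(d2,32), C(d2,20)
A→slot 1; E skipped; F skipped; G→slot 2; D skipped; B skipped; H skipped; C skipped.
Profit = 70 + 49 = 119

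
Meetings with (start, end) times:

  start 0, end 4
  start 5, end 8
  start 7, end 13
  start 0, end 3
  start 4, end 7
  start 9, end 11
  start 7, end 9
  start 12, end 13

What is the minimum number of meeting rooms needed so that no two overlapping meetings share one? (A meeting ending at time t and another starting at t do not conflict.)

3

Events (time:±→running): 0:+→1 0:+→2 3:-→1 4:-→0 4:+→1 5:+→2 7:-→1 7:+→2 7:+→3 … peak 3.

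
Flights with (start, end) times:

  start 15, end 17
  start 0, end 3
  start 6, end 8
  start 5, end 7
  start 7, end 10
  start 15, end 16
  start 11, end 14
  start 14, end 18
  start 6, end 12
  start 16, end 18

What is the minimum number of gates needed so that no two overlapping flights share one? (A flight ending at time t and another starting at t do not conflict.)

Count concurrent intervals with a sweep; the peak is the room count.
starts: [0, 5, 6, 6, 7, 11, 14, 15, 15, 16]
ends:   [3, 7, 8, 10, 12, 14, 16, 17, 18, 18]
s0→1 e3→0 s5→1 s6→2 s6→3  — peak 3.

3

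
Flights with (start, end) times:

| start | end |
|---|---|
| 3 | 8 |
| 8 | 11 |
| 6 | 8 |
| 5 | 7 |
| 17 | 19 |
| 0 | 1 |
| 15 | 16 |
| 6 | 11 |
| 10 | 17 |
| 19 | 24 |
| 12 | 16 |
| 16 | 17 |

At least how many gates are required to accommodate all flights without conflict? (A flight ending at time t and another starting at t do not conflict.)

4

Count concurrent intervals with a sweep; the peak is the room count.
starts: [0, 3, 5, 6, 6, 8, 10, 12, 15, 16, 17, 19]
ends:   [1, 7, 8, 8, 11, 11, 16, 16, 17, 17, 19, 24]
s0→1 e1→0 s3→1 s5→2 s6→3 s6→4  — peak 4.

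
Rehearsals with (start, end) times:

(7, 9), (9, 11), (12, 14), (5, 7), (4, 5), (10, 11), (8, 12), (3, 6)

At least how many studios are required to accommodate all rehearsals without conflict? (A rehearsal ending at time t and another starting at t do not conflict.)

3

The answer is the maximum number of intervals overlapping at any instant.
starts: [3, 4, 5, 7, 8, 9, 10, 12]
ends:   [5, 6, 7, 9, 11, 11, 12, 14]
s3→1 s4→2 e5→1 s5→2 e6→1 e7→0 s7→1 s8→2 e9→1 s9→2 s10→3  — peak 3.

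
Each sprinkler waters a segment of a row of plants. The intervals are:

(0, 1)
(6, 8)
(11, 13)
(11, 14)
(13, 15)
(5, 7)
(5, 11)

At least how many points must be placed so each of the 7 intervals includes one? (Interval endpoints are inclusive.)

3

Sorted: [0,1] [5,7] [6,8] [5,11] [11,13] [11,14] [13,15]
{[0,1]} hit by 1; {[5,7],[6,8],[5,11]} hit by 7; {[11,13],[11,14],[13,15]} hit by 13.
Points: 1, 7, 13 (3 total).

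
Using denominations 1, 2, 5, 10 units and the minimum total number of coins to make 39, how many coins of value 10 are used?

3

Greedy: take as many of the largest coin as possible, then repeat with the remainder.
39 = 3×10 + 1×5 + 2×2
Count of 10: 3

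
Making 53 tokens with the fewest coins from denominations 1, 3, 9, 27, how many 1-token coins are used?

53 = 1×27 + 2×9 + 2×3 + 2×1
Count of 1: 2

2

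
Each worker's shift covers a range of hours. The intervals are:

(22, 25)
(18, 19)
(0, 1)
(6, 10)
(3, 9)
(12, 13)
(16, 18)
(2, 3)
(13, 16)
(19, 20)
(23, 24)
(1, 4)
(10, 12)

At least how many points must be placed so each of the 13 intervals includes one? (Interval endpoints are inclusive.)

7

Process intervals by earliest right end; each time one isn't hit yet, stab at its right endpoint.
Sorted: [0,1] [2,3] [1,4] [3,9] [6,10] [10,12] [12,13] [13,16] [16,18] [18,19] [19,20] [23,24] [22,25]
{[0,1]} hit by 1; {[2,3],[1,4],[3,9]} hit by 3; {[6,10],[10,12]} hit by 10; {[12,13],[13,16]} hit by 13; {[16,18],[18,19]} hit by 18; {[19,20]} hit by 20; {[23,24],[22,25]} hit by 24.
Points: 1, 3, 10, 13, 18, 20, 24 (7 total).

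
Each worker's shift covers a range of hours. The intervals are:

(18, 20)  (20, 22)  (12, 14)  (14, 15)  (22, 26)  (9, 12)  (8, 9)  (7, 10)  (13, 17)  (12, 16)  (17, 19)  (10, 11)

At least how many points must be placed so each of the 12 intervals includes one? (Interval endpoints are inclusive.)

5

Sorted: [8,9] [7,10] [10,11] [9,12] [12,14] [14,15] [12,16] [13,17] [17,19] [18,20] [20,22] [22,26]
{[8,9],[7,10]} hit by 9; {[10,11],[9,12]} hit by 11; {[12,14],[14,15],[12,16],[13,17]} hit by 14; {[17,19],[18,20]} hit by 19; {[20,22],[22,26]} hit by 22.
Points: 9, 11, 14, 19, 22 (5 total).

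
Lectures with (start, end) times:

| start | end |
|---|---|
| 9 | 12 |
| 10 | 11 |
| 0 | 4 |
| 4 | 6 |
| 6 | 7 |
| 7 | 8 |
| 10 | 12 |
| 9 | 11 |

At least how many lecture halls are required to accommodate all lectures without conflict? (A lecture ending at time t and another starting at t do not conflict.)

Events (time:±→running): 0:+→1 4:-→0 4:+→1 6:-→0 6:+→1 7:-→0 7:+→1 8:-→0 9:+→1 9:+→2 10:+→3 10:+→4 … peak 4.

4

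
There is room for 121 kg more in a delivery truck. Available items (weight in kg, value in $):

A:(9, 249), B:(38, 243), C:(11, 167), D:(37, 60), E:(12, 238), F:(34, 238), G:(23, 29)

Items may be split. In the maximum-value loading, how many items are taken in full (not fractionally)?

5

Sort by value per unit weight and fill in that order.
Order: A (249/9=27.67) > E (238/12=19.83) > C (167/11=15.18) > F (238/34=7.00) > B (243/38=6.39) > D (60/37=1.62) > G (29/23=1.26)
Fill: take A (9 @ 249) → take E (12 @ 238) → take C (11 @ 167) → take F (34 @ 238) → take B (38 @ 243) → take 17/37 of D → 27.57; 121/121 used.
5 item(s) taken whole; one partial (take 17/37 of D).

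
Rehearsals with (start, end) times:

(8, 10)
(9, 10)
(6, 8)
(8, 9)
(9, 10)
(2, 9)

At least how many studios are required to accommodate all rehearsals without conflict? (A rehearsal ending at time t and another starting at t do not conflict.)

The answer is the maximum number of intervals overlapping at any instant.
starts: [2, 6, 8, 8, 9, 9]
ends:   [8, 9, 9, 10, 10, 10]
s2→1 s6→2 e8→1 s8→2 s8→3  — peak 3.

3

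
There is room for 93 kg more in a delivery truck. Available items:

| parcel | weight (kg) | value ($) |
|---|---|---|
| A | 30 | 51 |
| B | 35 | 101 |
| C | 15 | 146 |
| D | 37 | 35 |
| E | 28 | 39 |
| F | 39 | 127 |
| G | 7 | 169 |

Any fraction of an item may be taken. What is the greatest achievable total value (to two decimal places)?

Greedy by value/weight ratio, highest first.
Ratios (sorted): G 24.14, C 9.73, F 3.26, B 2.89, A 1.70, E 1.39, D 0.95
take G (7 @ 169); take C (15 @ 146); take F (39 @ 127); take 32/35 of B → 92.34. Capacity used 93/93.
Total value = 534.34

534.34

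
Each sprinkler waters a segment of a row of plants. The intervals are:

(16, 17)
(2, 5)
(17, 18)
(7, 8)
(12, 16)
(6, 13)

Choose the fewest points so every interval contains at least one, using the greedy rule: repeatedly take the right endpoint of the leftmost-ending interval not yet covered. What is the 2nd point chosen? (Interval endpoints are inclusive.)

Sort by right endpoint; whenever an interval is uncovered, place a point at its right end.
By right end: [2,5]  [7,8]  [6,13]  [12,16]  [16,17]  [17,18]
[2,5] uncovered → point at 5; [7,8] uncovered → point at 8; [12,16] uncovered → point at 16; [17,18] uncovered → point at 18.
Points: 5, 8, 16, 18 (4 total).

8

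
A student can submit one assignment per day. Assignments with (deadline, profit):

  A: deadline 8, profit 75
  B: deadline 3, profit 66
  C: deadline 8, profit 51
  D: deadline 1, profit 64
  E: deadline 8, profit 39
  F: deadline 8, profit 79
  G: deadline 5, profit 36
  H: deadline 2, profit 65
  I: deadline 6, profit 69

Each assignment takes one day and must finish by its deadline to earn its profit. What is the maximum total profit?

Profit order: F=79 A=75 I=69 B=66 H=65 D=64 C=51 E=39 G=36
Assign: F→slot 8, A→slot 7, I→slot 6, B→slot 3, H→slot 2, D→slot 1, C→slot 5, E→slot 4, G skipped.
Slots: [1:D] [2:H] [3:B] [4:E] [5:C] [6:I] [7:A] [8:F]
Profit = 64 + 65 + 66 + 39 + 51 + 69 + 75 + 79 = 508

508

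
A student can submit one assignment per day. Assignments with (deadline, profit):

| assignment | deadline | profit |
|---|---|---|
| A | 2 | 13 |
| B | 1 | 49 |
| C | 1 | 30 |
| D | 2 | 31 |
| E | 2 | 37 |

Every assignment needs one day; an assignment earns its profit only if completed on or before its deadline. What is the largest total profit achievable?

86

Take jobs in profit order; each goes to the latest open slot no later than its deadline.
Profit order: B=49 E=37 D=31 C=30 A=13
Assign: B→slot 1, E→slot 2, D skipped, C skipped, A skipped.
Slots: [1:B] [2:E]
Profit = 49 + 37 = 86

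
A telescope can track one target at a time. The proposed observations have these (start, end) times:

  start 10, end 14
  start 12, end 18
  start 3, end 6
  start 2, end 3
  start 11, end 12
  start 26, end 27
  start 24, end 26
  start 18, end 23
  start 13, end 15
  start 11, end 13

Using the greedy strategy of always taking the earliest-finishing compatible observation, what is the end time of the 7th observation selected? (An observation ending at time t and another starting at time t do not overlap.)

27

Sorted by end: (2,3)  (3,6)  (11,12)  (11,13)  (10,14)  (13,15)  (12,18)  (18,23)  (24,26)  (26,27)
take (2,3); take (3,6); take (11,12); take (13,15); skip (12,18); take (18,23); take (24,26); take (26,27).
Selected: (2,3) (3,6) (11,12) (13,15) (18,23) (24,26) (26,27)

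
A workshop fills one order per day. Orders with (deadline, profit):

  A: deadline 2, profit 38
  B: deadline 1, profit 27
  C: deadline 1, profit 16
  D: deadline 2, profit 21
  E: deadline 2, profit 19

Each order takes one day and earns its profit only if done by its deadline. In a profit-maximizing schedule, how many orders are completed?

Sort by profit descending; place each in the latest free slot ≤ its deadline.
By profit: A(d2,38), B(d1,27), D(d2,21), E(d2,19), C(d1,16)
A→slot 2; B→slot 1; D skipped; E skipped; C skipped.
2 of 5 scheduled.

2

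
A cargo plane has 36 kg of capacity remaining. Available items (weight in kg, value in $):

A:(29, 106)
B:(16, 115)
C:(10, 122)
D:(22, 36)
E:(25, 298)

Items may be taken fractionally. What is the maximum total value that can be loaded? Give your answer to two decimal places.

Greedy by value/weight ratio, highest first.
Order: C (122/10=12.20) > E (298/25=11.92) > B (115/16=7.19) > A (106/29=3.66) > D (36/22=1.64)
Fill: take C (10 @ 122) → take E (25 @ 298) → take 1/16 of B → 7.19; 36/36 used.
Total value = 427.19

427.19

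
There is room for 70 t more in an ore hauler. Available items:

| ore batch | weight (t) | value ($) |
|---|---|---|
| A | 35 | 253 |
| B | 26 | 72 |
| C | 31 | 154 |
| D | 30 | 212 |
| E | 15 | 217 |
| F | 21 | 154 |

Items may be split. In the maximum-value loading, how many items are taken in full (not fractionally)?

2

Sort by value per unit weight and fill in that order.
Order: E (217/15=14.47) > F (154/21=7.33) > A (253/35=7.23) > D (212/30=7.07) > C (154/31=4.97) > B (72/26=2.77)
Fill: take E (15 @ 217) → take F (21 @ 154) → take 34/35 of A → 245.77; 70/70 used.
2 item(s) taken whole; one partial (take 34/35 of A).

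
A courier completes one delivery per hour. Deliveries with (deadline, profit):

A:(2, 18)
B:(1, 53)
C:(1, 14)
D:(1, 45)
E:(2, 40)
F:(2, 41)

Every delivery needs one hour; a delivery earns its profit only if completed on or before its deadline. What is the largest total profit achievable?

Profit order: B=53 D=45 F=41 E=40 A=18 C=14
Assign: B→slot 1, D skipped, F→slot 2, E skipped, A skipped, C skipped.
Slots: [1:B] [2:F]
Profit = 53 + 41 = 94

94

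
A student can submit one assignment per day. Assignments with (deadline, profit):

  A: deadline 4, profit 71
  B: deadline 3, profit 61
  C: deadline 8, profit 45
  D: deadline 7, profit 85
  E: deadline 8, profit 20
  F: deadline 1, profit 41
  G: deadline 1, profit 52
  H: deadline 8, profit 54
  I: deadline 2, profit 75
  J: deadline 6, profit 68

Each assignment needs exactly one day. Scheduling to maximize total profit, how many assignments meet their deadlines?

8

Take jobs in profit order; each goes to the latest open slot no later than its deadline.
Profit order: D=85 I=75 A=71 J=68 B=61 H=54 G=52 C=45 F=41 E=20
Assign: D→slot 7, I→slot 2, A→slot 4, J→slot 6, B→slot 3, H→slot 8, G→slot 1, C→slot 5, F skipped, E skipped.
Slots: [1:G] [2:I] [3:B] [4:A] [5:C] [6:J] [7:D] [8:H]
8 of 10 scheduled.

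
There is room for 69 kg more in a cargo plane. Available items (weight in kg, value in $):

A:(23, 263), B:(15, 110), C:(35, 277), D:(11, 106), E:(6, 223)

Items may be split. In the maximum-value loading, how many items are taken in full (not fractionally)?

3

Greedy by value/weight ratio, highest first.
Order: E (223/6=37.17) > A (263/23=11.43) > D (106/11=9.64) > C (277/35=7.91) > B (110/15=7.33)
Fill: take E (6 @ 223) → take A (23 @ 263) → take D (11 @ 106) → take 29/35 of C → 229.51; 69/69 used.
3 item(s) taken whole; one partial (take 29/35 of C).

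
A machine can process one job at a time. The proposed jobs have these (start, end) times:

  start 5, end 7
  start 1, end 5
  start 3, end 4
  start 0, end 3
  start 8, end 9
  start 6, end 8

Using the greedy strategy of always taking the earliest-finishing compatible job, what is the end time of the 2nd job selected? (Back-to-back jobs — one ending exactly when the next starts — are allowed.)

4

Sort by end time and greedily take each interval whose start is ≥ the last chosen end.
Sorted by end: (0,3)  (3,4)  (1,5)  (5,7)  (6,8)  (8,9)
take (0,3); take (3,4); take (5,7); skip (6,8); take (8,9).
Selected: (0,3) (3,4) (5,7) (8,9)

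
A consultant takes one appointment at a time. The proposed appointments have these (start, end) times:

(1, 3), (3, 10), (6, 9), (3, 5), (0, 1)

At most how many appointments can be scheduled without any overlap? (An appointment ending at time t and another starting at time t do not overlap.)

4

Sort by end time and greedily take each interval whose start is ≥ the last chosen end.
Sorted by end: (0,1)  (1,3)  (3,5)  (6,9)  (3,10)
take (0,1); take (1,3); take (3,5); take (6,9).
Selected 4 appointments.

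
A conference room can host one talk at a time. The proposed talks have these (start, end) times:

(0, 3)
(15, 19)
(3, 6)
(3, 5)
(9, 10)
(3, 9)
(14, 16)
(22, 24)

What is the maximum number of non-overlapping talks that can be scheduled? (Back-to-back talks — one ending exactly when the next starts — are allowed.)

5

Sorted by end: (0,3)  (3,5)  (3,6)  (3,9)  (9,10)  (14,16)  (15,19)  (22,24)
take (0,3); take (3,5); skip (3,9); take (9,10); take (14,16); take (22,24).
Selected 5 talks.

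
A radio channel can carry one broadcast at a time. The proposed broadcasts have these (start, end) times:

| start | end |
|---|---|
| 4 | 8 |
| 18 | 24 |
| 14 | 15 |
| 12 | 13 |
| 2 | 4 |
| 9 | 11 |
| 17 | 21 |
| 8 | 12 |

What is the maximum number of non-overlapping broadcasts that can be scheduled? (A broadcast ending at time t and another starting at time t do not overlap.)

6

Greedy by earliest finish: after sorting by end time, pick each interval compatible with the last pick.
By end time: (2,4), (4,8), (9,11), (8,12), (12,13), (14,15), (17,21), (18,24).
Pick (2,4); next start ≥ 4 → (4,8); next start ≥ 8 → (9,11); next start ≥ 11 → (12,13); next start ≥ 13 → (14,15); next start ≥ 15 → (17,21).
Selected 6 broadcasts.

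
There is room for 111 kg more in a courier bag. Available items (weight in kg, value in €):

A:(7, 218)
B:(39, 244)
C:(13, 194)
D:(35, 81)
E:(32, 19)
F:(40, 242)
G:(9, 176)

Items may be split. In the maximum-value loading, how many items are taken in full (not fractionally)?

5

Greedy by value/weight ratio, highest first.
Order: A (218/7=31.14) > G (176/9=19.56) > C (194/13=14.92) > B (244/39=6.26) > F (242/40=6.05) > D (81/35=2.31) > E (19/32=0.59)
Fill: take A (7 @ 218) → take G (9 @ 176) → take C (13 @ 194) → take B (39 @ 244) → take F (40 @ 242) → take 3/35 of D → 6.94; 111/111 used.
5 item(s) taken whole; one partial (take 3/35 of D).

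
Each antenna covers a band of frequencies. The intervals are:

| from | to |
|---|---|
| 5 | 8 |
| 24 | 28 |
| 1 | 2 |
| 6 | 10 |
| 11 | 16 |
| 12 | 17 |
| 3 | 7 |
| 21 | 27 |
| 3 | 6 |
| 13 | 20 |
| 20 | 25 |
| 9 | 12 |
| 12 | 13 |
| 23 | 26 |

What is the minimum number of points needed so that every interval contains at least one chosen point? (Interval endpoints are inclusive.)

5

Process intervals by earliest right end; each time one isn't hit yet, stab at its right endpoint.
Sorted: [1,2] [3,6] [3,7] [5,8] [6,10] [9,12] [12,13] [11,16] [12,17] [13,20] [20,25] [23,26] [21,27] [24,28]
{[1,2]} hit by 2; {[3,6],[3,7],[5,8],[6,10]} hit by 6; {[9,12],[12,13],[11,16],[12,17]} hit by 12; {[13,20],[20,25]} hit by 20; {[23,26],[21,27],[24,28]} hit by 26.
Points: 2, 6, 12, 20, 26 (5 total).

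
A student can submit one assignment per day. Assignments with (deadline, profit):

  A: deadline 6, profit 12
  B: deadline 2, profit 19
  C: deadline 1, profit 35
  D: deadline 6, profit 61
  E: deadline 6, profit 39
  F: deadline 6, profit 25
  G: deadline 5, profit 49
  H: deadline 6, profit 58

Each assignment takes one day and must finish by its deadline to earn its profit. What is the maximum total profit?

267

By profit: D(d6,61), H(d6,58), G(d5,49), E(d6,39), C(d1,35), F(d6,25), B(d2,19), A(d6,12)
D→slot 6; H→slot 5; G→slot 4; E→slot 3; C→slot 1; F→slot 2; B skipped; A skipped.
Profit = 35 + 25 + 39 + 49 + 58 + 61 = 267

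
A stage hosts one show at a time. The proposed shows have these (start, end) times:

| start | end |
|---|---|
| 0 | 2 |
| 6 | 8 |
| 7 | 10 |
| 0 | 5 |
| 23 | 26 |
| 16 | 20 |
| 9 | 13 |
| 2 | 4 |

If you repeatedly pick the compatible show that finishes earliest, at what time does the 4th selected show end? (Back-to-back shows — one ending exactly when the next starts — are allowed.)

13

Greedy by earliest finish: after sorting by end time, pick each interval compatible with the last pick.
Sorted by end: (0,2)  (2,4)  (0,5)  (6,8)  (7,10)  (9,13)  (16,20)  (23,26)
take (0,2); take (2,4); skip (0,5); take (6,8); skip (7,10); take (9,13); take (16,20); take (23,26).
Selected: (0,2) (2,4) (6,8) (9,13) (16,20) (23,26)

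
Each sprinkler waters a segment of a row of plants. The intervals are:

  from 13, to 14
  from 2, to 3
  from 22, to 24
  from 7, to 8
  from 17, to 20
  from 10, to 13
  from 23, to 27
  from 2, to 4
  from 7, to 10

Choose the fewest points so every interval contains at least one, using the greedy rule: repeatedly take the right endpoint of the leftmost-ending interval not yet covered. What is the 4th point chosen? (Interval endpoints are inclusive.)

20

Sorted: [2,3] [2,4] [7,8] [7,10] [10,13] [13,14] [17,20] [22,24] [23,27]
{[2,3],[2,4]} hit by 3; {[7,8],[7,10]} hit by 8; {[10,13],[13,14]} hit by 13; {[17,20]} hit by 20; {[22,24],[23,27]} hit by 24.
Points: 3, 8, 13, 20, 24 (5 total).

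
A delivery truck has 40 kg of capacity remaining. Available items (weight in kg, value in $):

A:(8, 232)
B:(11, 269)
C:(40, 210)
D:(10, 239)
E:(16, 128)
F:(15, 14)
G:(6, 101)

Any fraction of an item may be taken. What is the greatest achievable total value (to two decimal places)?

881.00

Ratios (sorted): A 29.00, B 24.45, D 23.90, G 16.83, E 8.00, C 5.25, F 0.93
take A (8 @ 232); take B (11 @ 269); take D (10 @ 239); take G (6 @ 101); take 5/16 of E → 40.00. Capacity used 40/40.
Total value = 881.00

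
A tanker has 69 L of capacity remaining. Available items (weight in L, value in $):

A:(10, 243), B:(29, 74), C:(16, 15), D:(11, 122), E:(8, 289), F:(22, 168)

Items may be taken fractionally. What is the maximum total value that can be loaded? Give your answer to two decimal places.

Ratios (sorted): E 36.12, A 24.30, D 11.09, F 7.64, B 2.55, C 0.94
take E (8 @ 289); take A (10 @ 243); take D (11 @ 122); take F (22 @ 168); take 18/29 of B → 45.93. Capacity used 69/69.
Total value = 867.93

867.93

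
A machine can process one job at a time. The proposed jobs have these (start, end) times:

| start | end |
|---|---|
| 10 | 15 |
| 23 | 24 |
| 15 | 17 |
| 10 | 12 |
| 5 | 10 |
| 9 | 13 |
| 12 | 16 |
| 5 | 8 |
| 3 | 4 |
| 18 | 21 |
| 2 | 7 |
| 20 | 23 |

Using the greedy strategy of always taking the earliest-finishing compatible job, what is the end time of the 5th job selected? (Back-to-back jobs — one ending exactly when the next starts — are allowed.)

Order by finish time; keep every interval that doesn't clash with the previous kept one.
Sorted by end: (3,4)  (2,7)  (5,8)  (5,10)  (10,12)  (9,13)  (10,15)  (12,16)  (15,17)  (18,21)  (20,23)  (23,24)
take (3,4); take (5,8); take (10,12); skip (10,15); take (12,16); skip (15,17); take (18,21); skip (20,23); take (23,24).
Selected: (3,4) (5,8) (10,12) (12,16) (18,21) (23,24)

21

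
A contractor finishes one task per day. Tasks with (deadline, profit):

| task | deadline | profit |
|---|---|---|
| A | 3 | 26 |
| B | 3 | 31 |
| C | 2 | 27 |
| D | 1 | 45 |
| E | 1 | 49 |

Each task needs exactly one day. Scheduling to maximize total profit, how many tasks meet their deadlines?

3

Take jobs in profit order; each goes to the latest open slot no later than its deadline.
Profit order: E=49 D=45 B=31 C=27 A=26
Assign: E→slot 1, D skipped, B→slot 3, C→slot 2, A skipped.
Slots: [1:E] [2:C] [3:B]
3 of 5 scheduled.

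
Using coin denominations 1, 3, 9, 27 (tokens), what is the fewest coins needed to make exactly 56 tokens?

4

Greedy: take as many of the largest coin as possible, then repeat with the remainder.
56 − 2×27→2 − 2×1→0
Total coins = 2 + 2 = 4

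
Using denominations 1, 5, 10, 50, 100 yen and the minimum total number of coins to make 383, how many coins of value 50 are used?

1

Greedy: take as many of the largest coin as possible, then repeat with the remainder.
383 = 3×100 + 1×50 + 3×10 + 3×1
Count of 50: 1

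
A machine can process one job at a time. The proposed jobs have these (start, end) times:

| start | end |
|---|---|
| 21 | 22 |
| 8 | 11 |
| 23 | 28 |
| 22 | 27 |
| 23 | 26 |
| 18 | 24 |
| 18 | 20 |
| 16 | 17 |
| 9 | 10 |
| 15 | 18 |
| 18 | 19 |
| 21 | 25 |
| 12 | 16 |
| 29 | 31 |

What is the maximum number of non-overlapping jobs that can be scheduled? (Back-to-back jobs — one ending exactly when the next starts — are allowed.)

Sorted by end: (9,10)  (8,11)  (12,16)  (16,17)  (15,18)  (18,19)  (18,20)  (21,22)  (18,24)  (21,25)  (23,26)  (22,27)  (23,28)  (29,31)
take (9,10); take (12,16); take (16,17); skip (15,18); take (18,19); take (21,22); skip (18,24); take (23,26); skip (22,27); take (29,31).
Selected 7 jobs.

7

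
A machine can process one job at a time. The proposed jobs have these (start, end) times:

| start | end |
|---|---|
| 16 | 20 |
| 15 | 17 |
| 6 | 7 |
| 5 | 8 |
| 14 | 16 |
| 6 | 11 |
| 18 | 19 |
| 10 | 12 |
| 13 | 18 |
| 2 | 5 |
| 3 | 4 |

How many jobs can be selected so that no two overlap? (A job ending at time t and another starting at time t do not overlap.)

Order by finish time; keep every interval that doesn't clash with the previous kept one.
Sorted by end: (3,4)  (2,5)  (6,7)  (5,8)  (6,11)  (10,12)  (14,16)  (15,17)  (13,18)  (18,19)  (16,20)
take (3,4); take (6,7); skip (6,11); take (10,12); take (14,16); take (18,19); skip (16,20).
Selected 5 jobs.

5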